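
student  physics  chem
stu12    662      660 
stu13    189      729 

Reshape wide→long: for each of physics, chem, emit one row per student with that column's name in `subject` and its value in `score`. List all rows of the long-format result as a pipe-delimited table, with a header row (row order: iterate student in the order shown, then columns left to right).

| student | subject | score |
| stu12 | physics | 662 |
| stu12 | chem | 660 |
| stu13 | physics | 189 |
| stu13 | chem | 729 |

Each (student, column) pair becomes one row: 2 × 2 = 4 rows.
For example, (stu12, physics) → score=662.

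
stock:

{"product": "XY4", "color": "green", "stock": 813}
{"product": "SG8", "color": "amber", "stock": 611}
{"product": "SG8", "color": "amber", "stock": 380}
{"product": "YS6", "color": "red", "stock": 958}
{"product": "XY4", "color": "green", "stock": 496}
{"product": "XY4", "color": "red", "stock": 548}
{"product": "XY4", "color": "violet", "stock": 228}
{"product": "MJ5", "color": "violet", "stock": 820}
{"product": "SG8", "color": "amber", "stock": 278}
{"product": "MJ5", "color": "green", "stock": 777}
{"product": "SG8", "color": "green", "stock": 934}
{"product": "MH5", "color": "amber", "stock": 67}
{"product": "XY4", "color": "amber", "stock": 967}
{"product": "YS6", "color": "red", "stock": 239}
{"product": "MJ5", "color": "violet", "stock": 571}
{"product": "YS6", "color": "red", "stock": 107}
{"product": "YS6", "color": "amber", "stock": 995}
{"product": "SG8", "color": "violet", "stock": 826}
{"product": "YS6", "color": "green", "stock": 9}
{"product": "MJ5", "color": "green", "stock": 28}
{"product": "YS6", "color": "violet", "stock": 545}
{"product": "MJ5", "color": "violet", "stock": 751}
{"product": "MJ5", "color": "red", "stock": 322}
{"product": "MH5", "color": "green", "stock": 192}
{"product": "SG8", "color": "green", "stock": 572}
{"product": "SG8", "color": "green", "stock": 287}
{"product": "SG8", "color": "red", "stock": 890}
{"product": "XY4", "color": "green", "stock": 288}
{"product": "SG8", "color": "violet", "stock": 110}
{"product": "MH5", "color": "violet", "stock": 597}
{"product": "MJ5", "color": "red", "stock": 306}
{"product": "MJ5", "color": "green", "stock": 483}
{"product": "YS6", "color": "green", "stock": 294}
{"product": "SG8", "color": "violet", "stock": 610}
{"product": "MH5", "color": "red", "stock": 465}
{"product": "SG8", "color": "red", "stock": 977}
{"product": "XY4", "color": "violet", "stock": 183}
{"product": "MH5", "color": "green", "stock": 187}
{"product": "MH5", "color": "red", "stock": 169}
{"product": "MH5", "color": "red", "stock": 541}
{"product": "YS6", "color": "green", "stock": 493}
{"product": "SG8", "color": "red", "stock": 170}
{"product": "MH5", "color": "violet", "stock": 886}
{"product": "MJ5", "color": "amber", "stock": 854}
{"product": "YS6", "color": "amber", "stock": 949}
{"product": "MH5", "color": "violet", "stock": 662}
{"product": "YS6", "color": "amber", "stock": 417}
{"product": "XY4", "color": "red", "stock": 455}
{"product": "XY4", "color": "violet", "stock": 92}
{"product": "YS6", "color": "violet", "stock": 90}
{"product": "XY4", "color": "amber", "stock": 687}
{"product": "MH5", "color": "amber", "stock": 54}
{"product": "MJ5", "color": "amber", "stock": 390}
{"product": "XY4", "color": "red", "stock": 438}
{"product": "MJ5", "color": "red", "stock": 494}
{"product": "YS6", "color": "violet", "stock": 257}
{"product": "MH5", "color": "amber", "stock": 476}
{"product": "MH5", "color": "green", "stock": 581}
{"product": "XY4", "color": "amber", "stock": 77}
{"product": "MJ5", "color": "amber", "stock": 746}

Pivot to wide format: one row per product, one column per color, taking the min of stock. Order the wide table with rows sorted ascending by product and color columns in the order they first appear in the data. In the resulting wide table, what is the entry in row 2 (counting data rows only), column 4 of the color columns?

571

With rows sorted ascending by product, row 2 is product=MJ5. color columns in first-appearance order: green, amber, red, violet; column 4 is violet.
Long rows with product=MJ5, color=violet: min(820, 571, 751) = 571.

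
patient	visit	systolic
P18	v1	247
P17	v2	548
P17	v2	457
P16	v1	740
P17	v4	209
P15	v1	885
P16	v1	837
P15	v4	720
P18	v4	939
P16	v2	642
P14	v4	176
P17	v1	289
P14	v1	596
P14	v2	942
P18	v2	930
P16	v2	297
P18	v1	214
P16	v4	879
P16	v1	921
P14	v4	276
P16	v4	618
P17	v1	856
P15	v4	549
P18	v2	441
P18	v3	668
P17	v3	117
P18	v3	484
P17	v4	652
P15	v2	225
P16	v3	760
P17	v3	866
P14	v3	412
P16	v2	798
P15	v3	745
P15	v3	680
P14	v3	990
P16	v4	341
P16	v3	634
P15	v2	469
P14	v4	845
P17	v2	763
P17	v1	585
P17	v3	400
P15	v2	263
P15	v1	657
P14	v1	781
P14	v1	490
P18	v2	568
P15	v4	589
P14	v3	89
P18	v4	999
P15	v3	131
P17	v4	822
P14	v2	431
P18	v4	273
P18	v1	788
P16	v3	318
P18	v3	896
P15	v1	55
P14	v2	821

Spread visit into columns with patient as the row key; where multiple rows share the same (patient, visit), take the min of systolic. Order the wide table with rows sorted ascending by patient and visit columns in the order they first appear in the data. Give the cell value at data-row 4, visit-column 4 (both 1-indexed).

With rows sorted ascending by patient, row 4 is patient=P17. visit columns in first-appearance order: v1, v2, v4, v3; column 4 is v3.
Long rows with patient=P17, visit=v3: min(117, 866, 400) = 117.

117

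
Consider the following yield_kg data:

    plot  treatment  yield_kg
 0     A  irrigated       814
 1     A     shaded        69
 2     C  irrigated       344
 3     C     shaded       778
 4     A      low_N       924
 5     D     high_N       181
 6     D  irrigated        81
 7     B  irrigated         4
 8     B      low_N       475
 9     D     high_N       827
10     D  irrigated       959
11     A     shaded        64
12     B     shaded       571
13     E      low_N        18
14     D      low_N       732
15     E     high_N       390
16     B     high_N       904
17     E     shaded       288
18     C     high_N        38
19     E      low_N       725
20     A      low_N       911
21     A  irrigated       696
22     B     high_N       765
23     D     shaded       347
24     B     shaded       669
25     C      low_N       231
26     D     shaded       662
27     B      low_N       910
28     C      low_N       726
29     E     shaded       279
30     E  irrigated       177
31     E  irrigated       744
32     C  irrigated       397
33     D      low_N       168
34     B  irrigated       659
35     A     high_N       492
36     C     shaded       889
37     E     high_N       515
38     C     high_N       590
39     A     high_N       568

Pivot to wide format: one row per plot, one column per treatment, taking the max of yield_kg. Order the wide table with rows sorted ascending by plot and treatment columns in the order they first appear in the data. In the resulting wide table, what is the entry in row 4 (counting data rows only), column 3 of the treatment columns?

With rows sorted ascending by plot, row 4 is plot=D. treatment columns in first-appearance order: irrigated, shaded, low_N, high_N; column 3 is low_N.
Long rows with plot=D, treatment=low_N: max(732, 168) = 732.

732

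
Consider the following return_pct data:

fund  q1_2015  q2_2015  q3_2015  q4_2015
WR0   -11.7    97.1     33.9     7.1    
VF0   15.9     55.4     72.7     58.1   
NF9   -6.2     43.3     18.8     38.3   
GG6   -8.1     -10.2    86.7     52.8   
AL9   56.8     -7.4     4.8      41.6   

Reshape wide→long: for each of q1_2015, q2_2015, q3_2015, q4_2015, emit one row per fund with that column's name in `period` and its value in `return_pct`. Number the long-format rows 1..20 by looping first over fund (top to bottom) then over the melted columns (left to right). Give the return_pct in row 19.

4.8

20 rows total (5 × 4). Row 19: index ⌊(19-1)/4⌋ = 4 into fund → AL9; (19-1) mod 4 = 2 into the melted columns → q3_2015.
So row 19 is (AL9, q3_2015, 4.8); return_pct = 4.8.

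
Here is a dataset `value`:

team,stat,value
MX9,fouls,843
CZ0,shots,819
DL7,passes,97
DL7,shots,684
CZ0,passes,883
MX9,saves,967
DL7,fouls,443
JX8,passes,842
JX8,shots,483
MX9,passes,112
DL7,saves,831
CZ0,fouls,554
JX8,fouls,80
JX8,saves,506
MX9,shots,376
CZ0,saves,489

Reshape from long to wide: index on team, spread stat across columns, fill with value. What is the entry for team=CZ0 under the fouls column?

Wide layout: rows indexed by team, columns are the 4 distinct stat values (fouls, shots, passes, saves).
Cell (team=CZ0, stat=fouls) draws from the long row where team=CZ0 and stat=fouls, which has value=554.

554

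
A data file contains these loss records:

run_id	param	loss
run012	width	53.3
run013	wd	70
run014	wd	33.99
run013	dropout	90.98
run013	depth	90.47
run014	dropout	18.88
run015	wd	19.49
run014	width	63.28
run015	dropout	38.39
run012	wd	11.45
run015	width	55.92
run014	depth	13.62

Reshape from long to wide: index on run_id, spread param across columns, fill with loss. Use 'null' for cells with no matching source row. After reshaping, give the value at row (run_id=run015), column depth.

No long-format row has run_id=run015 and param=depth, so the cell is null.

null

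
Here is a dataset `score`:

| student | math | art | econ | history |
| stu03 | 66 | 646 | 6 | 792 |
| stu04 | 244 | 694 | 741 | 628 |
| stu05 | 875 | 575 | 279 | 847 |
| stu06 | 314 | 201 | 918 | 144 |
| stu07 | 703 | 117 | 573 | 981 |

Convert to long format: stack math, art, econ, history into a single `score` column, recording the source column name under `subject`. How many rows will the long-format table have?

20

5 student values × 4 melted columns = 20 rows.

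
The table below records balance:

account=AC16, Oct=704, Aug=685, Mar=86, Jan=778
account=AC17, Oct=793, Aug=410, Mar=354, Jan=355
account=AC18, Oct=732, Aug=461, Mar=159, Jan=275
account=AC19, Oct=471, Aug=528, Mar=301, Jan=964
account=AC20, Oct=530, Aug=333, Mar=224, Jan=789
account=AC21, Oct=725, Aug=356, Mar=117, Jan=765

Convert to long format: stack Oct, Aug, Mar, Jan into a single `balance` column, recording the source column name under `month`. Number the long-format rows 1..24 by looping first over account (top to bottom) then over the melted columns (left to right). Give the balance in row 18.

24 rows total (6 × 4). Row 18: index ⌊(18-1)/4⌋ = 4 into account → AC20; (18-1) mod 4 = 1 into the melted columns → Aug.
So row 18 is (AC20, Aug, 333); balance = 333.

333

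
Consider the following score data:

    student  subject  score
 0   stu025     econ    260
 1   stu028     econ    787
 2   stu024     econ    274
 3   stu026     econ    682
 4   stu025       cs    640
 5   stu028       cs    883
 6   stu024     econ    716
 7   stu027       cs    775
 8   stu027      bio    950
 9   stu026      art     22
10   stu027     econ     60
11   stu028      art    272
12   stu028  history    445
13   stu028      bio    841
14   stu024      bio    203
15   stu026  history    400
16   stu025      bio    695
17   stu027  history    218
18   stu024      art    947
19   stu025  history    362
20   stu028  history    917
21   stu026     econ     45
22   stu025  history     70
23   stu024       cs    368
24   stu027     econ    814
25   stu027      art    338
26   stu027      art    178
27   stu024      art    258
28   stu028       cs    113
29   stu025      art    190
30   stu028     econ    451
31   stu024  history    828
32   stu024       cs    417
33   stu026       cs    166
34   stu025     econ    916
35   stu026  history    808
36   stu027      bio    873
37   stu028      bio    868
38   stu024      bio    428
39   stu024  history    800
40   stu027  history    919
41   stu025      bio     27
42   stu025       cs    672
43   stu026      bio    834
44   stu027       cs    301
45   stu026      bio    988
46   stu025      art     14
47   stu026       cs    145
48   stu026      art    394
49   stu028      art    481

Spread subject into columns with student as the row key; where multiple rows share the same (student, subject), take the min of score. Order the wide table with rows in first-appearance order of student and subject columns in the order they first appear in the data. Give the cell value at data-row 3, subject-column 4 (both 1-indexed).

258

With rows in first-appearance order of student, row 3 is student=stu024. subject columns in first-appearance order: econ, cs, bio, art, history; column 4 is art.
Long rows with student=stu024, subject=art: min(947, 258) = 258.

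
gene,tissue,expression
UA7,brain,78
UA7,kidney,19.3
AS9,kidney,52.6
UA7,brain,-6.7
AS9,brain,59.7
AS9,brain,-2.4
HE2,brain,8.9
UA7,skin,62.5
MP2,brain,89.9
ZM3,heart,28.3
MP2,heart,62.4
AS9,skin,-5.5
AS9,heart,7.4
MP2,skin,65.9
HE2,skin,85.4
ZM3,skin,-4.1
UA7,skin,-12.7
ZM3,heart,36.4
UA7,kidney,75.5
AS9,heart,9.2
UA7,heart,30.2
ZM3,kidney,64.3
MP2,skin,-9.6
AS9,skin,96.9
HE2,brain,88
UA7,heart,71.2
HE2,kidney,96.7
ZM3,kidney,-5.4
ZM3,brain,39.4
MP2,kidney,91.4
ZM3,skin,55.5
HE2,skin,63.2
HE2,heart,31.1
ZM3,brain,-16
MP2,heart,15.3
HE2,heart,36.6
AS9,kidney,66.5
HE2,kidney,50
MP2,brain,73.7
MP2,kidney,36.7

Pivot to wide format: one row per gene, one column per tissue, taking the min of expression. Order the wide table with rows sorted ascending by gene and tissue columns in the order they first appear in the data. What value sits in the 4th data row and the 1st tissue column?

With rows sorted ascending by gene, row 4 is gene=UA7. tissue columns in first-appearance order: brain, kidney, skin, heart; column 1 is brain.
Long rows with gene=UA7, tissue=brain: min(78, -6.7) = -6.7.

-6.7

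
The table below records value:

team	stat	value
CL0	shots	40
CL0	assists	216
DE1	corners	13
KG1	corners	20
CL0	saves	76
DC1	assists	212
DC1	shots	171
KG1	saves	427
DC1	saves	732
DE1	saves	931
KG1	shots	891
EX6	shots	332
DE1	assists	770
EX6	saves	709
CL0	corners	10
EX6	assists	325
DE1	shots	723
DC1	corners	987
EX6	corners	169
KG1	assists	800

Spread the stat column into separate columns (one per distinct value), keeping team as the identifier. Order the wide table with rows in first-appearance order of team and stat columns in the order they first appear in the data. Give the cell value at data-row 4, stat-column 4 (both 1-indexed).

732

With rows in first-appearance order of team, row 4 is team=DC1. stat columns in first-appearance order: shots, assists, corners, saves; column 4 is saves.
Long rows with team=DC1, stat=saves: value = 732.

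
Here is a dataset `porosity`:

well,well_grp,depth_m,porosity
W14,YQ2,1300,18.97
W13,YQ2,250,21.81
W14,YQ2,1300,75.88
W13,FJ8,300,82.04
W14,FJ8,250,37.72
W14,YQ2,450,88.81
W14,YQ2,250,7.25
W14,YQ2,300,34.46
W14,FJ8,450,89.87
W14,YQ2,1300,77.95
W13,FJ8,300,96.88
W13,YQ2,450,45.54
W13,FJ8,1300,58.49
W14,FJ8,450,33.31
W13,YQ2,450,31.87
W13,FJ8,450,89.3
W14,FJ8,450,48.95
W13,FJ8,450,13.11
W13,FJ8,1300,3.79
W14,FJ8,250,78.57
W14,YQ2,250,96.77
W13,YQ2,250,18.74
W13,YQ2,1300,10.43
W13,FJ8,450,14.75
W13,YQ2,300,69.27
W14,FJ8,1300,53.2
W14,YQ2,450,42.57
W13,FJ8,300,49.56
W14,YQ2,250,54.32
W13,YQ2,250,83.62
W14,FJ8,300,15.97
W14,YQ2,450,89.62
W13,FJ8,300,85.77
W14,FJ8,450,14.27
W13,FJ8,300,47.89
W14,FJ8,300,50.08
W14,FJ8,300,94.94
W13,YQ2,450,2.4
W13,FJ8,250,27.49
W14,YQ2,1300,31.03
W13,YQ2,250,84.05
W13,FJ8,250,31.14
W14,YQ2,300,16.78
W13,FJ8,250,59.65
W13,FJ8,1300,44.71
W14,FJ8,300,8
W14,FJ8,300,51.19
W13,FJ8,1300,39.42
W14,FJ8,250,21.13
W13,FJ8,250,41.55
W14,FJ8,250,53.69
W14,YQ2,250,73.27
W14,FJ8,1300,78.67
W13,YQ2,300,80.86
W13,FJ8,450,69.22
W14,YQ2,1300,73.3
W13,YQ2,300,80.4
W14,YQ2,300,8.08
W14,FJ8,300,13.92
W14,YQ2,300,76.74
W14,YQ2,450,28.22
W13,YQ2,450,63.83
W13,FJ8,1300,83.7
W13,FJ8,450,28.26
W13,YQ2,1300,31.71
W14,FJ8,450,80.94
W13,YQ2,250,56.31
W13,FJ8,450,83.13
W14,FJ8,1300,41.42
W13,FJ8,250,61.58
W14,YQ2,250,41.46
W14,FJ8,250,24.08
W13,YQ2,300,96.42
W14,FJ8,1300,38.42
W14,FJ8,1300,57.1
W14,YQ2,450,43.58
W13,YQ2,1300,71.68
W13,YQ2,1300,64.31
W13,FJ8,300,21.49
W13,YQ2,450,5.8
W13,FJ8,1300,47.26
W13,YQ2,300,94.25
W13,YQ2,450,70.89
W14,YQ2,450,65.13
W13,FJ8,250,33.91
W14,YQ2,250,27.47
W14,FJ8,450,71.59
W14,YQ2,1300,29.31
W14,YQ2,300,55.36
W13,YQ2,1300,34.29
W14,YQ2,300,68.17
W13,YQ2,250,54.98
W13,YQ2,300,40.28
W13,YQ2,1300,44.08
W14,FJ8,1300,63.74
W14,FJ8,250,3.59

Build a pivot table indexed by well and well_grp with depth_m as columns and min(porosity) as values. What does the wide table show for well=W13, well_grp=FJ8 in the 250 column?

27.49

Rows with well=W13, well_grp=FJ8 and depth_m=250: porosity values are 27.49, 31.14, 59.65, 41.55, 61.58, 33.91.
min(27.49, 31.14, 59.65, 41.55, 61.58, 33.91) = 27.49.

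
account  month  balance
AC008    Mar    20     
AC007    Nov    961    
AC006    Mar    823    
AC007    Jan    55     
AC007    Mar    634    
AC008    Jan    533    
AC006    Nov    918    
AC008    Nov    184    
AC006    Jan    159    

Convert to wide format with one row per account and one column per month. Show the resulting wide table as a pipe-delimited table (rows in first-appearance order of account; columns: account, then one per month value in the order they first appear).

| account | Mar | Nov | Jan |
| AC008 | 20 | 184 | 533 |
| AC007 | 634 | 961 | 55 |
| AC006 | 823 | 918 | 159 |

Columns: account plus the 3 distinct month values (Mar, Nov, Jan).
For example, row AC008 column Mar takes balance=20 from the long row (AC008, Mar).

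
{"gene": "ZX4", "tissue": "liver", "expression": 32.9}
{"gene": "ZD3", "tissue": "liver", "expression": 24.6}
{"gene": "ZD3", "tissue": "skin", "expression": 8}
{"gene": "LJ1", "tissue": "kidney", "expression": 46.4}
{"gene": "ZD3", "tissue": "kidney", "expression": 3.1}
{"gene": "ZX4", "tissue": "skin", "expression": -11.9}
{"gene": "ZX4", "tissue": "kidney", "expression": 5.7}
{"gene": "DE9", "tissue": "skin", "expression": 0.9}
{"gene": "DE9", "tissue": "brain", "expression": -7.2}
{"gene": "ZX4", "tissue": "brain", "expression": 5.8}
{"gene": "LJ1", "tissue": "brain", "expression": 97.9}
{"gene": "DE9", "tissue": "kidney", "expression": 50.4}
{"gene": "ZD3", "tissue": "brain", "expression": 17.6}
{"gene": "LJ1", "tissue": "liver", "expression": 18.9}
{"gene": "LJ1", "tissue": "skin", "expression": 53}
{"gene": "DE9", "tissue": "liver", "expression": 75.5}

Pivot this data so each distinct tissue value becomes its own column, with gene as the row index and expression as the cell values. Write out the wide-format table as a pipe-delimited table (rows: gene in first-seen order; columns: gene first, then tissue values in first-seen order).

| gene | liver | skin | kidney | brain |
| ZX4 | 32.9 | -11.9 | 5.7 | 5.8 |
| ZD3 | 24.6 | 8 | 3.1 | 17.6 |
| LJ1 | 18.9 | 53 | 46.4 | 97.9 |
| DE9 | 75.5 | 0.9 | 50.4 | -7.2 |

Columns: gene plus the 4 distinct tissue values (liver, skin, kidney, brain).
For example, row ZX4 column liver takes expression=32.9 from the long row (ZX4, liver).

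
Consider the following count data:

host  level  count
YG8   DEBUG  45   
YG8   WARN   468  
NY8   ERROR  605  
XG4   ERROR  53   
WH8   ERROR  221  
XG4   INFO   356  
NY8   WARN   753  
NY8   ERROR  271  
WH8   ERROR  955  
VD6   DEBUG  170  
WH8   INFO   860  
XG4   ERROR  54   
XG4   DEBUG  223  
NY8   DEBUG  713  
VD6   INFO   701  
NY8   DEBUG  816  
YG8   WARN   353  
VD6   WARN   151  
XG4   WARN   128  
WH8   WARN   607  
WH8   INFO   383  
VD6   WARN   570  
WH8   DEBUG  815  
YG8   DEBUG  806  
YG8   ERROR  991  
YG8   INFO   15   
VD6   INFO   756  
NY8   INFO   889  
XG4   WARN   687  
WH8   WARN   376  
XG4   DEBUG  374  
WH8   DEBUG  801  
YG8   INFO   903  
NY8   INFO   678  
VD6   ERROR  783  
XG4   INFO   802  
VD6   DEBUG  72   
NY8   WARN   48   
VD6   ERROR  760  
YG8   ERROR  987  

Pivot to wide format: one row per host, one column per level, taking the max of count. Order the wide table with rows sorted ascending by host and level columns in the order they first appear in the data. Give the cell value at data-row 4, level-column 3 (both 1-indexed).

54

With rows sorted ascending by host, row 4 is host=XG4. level columns in first-appearance order: DEBUG, WARN, ERROR, INFO; column 3 is ERROR.
Long rows with host=XG4, level=ERROR: max(53, 54) = 54.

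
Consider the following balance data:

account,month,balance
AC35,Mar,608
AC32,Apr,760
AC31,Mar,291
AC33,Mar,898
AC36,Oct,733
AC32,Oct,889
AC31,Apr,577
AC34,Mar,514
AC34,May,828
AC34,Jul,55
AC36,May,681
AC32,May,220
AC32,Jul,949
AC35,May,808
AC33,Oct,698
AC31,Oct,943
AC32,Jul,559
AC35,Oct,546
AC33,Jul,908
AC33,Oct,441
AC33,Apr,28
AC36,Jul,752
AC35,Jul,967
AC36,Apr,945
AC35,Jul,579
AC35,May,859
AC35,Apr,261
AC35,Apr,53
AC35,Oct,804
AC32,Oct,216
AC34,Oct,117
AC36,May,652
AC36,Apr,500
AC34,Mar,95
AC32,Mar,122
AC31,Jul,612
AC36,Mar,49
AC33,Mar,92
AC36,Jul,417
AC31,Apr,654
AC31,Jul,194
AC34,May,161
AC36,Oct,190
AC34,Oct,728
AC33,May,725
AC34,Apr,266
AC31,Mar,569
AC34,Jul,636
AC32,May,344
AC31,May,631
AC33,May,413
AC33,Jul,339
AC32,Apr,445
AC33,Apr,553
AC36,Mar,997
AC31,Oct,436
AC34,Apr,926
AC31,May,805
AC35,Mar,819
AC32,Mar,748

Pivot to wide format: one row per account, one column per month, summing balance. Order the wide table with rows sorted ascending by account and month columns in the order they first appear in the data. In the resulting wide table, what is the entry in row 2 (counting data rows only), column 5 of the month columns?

1508

With rows sorted ascending by account, row 2 is account=AC32. month columns in first-appearance order: Mar, Apr, Oct, May, Jul; column 5 is Jul.
Long rows with account=AC32, month=Jul: 949 + 559 = 1508.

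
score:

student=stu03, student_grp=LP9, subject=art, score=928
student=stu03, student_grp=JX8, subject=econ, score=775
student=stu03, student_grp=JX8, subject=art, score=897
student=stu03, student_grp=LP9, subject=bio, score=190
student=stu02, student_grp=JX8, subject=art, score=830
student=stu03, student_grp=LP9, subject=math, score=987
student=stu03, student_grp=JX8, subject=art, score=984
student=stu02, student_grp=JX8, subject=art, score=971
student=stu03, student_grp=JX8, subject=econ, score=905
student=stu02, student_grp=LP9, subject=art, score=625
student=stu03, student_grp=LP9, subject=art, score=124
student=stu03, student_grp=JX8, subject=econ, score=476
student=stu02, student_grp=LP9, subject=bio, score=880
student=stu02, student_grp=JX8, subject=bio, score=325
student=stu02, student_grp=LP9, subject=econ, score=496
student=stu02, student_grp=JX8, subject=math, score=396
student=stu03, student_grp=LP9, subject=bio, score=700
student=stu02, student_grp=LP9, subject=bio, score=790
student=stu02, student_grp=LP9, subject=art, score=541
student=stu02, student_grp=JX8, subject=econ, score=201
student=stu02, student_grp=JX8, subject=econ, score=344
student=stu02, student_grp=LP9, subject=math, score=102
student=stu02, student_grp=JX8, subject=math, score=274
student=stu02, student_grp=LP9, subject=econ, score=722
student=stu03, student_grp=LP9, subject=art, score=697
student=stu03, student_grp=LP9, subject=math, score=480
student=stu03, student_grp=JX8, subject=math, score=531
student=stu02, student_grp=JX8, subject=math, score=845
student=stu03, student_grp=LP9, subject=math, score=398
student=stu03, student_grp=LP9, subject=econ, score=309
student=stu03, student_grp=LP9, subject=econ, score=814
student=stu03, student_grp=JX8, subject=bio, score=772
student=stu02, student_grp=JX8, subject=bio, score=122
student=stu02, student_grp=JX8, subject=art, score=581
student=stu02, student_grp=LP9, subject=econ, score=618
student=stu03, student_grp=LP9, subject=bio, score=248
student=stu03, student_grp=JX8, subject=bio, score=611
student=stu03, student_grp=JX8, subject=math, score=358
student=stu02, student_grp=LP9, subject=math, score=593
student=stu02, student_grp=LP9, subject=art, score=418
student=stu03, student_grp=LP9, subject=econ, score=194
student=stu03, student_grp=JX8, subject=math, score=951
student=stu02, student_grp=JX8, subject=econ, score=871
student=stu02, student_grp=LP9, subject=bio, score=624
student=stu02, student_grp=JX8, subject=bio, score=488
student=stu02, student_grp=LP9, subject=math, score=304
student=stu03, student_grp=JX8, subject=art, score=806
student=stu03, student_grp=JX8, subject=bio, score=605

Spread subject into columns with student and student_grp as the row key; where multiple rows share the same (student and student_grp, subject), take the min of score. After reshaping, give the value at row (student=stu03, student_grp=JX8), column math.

Rows with student=stu03, student_grp=JX8 and subject=math: score values are 531, 358, 951.
min(531, 358, 951) = 358.

358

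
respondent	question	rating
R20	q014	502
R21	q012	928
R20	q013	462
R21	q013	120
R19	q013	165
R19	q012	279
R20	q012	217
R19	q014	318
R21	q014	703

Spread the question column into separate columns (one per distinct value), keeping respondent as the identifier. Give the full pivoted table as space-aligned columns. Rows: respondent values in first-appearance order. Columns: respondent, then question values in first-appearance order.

Columns: respondent plus the 3 distinct question values (q014, q012, q013).
For example, row R20 column q014 takes rating=502 from the long row (R20, q014).

respondent  q014  q012  q013
R20         502   217   462 
R21         703   928   120 
R19         318   279   165 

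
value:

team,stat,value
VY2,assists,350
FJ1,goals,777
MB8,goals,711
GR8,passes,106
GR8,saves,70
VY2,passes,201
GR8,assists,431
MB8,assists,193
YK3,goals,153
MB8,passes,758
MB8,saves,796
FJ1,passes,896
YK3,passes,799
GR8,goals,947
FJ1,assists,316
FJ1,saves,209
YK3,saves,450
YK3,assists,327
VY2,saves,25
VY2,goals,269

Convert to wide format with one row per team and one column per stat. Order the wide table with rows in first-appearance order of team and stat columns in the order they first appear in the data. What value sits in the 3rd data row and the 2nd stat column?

With rows in first-appearance order of team, row 3 is team=MB8. stat columns in first-appearance order: assists, goals, passes, saves; column 2 is goals.
Long rows with team=MB8, stat=goals: value = 711.

711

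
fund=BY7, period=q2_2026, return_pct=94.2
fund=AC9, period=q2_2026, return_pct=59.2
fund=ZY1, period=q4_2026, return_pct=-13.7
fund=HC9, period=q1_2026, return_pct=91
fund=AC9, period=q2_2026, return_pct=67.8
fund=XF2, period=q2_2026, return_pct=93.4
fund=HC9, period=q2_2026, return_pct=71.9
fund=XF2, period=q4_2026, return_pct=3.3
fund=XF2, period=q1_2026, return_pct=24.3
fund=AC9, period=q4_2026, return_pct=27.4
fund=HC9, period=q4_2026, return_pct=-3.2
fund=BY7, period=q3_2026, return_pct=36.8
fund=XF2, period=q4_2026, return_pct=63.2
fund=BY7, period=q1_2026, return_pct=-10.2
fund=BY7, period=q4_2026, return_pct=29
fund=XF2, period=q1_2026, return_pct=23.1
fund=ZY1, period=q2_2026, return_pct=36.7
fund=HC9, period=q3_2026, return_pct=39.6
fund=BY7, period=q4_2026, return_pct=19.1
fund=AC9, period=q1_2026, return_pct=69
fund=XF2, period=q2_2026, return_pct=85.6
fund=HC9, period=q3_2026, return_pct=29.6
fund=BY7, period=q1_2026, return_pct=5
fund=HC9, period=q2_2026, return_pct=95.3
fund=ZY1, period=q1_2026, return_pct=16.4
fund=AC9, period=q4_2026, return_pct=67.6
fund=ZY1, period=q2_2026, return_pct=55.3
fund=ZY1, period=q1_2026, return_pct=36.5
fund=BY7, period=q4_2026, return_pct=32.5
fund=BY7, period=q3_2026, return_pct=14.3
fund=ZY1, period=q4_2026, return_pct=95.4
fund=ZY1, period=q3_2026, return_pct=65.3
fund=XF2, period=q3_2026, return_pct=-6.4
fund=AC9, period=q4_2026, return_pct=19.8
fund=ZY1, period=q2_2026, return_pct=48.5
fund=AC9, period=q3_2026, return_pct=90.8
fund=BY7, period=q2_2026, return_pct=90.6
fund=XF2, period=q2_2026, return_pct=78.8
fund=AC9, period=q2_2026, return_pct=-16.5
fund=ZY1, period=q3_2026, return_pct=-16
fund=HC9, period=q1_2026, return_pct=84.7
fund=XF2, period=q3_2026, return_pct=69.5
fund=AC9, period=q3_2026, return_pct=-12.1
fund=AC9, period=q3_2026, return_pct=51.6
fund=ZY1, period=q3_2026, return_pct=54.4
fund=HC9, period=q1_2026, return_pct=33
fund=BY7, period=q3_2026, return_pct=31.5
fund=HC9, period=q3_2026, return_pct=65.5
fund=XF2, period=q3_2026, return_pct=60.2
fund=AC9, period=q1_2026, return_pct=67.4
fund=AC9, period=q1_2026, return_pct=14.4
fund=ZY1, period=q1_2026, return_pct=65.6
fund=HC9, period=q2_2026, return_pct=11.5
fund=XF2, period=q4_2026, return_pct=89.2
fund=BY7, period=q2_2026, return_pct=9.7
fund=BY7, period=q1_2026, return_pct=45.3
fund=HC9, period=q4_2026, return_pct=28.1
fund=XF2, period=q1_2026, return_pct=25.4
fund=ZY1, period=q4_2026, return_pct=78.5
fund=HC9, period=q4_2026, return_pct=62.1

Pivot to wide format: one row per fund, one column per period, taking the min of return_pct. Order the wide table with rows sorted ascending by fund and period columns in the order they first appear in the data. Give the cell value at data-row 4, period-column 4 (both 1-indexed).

-6.4

With rows sorted ascending by fund, row 4 is fund=XF2. period columns in first-appearance order: q2_2026, q4_2026, q1_2026, q3_2026; column 4 is q3_2026.
Long rows with fund=XF2, period=q3_2026: min(-6.4, 69.5, 60.2) = -6.4.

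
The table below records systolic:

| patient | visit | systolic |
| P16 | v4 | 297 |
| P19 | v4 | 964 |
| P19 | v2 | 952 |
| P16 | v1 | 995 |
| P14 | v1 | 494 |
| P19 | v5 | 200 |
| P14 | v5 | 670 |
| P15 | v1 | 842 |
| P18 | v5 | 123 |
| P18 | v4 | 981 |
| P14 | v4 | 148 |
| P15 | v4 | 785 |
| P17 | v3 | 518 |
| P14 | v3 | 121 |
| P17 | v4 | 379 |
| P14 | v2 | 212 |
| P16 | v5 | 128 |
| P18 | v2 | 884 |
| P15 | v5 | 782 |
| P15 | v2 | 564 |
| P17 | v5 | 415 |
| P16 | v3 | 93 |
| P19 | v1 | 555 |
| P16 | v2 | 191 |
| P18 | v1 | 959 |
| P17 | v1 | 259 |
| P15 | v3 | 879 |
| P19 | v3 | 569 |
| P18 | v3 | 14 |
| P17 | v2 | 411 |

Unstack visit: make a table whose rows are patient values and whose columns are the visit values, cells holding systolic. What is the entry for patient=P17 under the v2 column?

Wide layout: rows indexed by patient, columns are the 5 distinct visit values (v4, v2, v1, v5, v3).
Cell (patient=P17, visit=v2) draws from the long row where patient=P17 and visit=v2, which has systolic=411.

411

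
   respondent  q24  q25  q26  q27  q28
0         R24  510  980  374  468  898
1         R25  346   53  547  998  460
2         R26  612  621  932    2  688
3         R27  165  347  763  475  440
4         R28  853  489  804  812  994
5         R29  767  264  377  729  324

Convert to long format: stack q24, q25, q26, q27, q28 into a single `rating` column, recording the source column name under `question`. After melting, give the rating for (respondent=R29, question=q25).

Unpivoting turns each (respondent, wide-column) pair into one long row.
The wide cell at row R29, column q25 holds 264, so the long row (R29, q25) has rating=264.

264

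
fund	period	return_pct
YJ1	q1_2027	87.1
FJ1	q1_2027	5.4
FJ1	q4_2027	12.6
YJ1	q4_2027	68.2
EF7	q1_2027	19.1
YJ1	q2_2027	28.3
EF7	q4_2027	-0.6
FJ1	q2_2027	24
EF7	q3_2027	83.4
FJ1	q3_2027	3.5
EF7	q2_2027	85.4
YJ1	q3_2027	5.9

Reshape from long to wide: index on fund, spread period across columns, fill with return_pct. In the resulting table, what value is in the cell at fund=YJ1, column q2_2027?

28.3

Wide layout: rows indexed by fund, columns are the 4 distinct period values (q1_2027, q4_2027, q2_2027, q3_2027).
Cell (fund=YJ1, period=q2_2027) draws from the long row where fund=YJ1 and period=q2_2027, which has return_pct=28.3.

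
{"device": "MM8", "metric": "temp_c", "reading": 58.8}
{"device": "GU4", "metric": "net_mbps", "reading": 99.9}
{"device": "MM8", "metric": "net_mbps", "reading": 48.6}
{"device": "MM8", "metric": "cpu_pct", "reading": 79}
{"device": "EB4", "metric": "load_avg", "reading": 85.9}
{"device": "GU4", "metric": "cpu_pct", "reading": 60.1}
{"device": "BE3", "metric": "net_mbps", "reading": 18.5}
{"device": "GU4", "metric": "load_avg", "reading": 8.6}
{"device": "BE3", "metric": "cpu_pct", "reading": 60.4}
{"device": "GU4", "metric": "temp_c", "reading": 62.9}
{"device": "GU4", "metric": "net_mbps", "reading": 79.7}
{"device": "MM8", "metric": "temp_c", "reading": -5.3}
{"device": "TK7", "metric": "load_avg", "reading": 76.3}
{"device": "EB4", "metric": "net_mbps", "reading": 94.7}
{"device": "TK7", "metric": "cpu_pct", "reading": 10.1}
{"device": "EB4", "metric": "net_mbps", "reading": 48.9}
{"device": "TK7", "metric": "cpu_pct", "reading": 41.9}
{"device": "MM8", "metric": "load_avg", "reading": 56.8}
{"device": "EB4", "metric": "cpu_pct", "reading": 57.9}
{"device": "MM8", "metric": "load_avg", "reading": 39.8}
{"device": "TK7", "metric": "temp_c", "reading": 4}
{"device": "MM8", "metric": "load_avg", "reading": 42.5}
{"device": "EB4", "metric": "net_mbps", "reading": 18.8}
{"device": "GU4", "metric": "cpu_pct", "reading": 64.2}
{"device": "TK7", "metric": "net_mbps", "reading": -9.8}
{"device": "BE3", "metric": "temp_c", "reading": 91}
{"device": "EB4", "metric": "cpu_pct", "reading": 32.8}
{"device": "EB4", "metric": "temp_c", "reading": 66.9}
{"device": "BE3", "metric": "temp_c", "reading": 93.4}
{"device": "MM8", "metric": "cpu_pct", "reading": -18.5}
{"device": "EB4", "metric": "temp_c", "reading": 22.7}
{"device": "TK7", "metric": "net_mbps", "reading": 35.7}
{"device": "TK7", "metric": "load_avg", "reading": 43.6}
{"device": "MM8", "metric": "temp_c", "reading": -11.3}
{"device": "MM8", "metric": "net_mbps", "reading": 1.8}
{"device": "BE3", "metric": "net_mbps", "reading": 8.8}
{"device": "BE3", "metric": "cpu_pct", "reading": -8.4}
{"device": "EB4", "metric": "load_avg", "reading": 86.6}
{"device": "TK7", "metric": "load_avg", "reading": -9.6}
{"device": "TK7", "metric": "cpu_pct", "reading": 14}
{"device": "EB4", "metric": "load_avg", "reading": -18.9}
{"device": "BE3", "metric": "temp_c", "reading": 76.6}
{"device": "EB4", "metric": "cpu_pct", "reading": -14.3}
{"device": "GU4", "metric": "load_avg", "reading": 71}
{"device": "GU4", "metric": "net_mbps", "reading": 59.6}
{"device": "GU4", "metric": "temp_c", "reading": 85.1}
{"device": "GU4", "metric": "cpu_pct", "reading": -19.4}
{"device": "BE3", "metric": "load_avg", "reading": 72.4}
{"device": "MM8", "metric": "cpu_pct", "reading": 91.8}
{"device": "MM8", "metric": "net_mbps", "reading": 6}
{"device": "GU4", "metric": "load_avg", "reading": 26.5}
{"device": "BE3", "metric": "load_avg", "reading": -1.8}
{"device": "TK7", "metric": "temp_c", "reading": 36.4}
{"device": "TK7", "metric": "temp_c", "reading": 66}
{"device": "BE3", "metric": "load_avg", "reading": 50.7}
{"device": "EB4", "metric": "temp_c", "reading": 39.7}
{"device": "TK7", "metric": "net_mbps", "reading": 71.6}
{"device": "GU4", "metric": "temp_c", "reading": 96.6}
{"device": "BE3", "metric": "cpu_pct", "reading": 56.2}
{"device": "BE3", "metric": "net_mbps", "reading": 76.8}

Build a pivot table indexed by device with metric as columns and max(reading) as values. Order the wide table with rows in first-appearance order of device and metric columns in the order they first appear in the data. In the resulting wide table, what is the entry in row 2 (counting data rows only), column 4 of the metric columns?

With rows in first-appearance order of device, row 2 is device=GU4. metric columns in first-appearance order: temp_c, net_mbps, cpu_pct, load_avg; column 4 is load_avg.
Long rows with device=GU4, metric=load_avg: max(8.6, 71, 26.5) = 71.

71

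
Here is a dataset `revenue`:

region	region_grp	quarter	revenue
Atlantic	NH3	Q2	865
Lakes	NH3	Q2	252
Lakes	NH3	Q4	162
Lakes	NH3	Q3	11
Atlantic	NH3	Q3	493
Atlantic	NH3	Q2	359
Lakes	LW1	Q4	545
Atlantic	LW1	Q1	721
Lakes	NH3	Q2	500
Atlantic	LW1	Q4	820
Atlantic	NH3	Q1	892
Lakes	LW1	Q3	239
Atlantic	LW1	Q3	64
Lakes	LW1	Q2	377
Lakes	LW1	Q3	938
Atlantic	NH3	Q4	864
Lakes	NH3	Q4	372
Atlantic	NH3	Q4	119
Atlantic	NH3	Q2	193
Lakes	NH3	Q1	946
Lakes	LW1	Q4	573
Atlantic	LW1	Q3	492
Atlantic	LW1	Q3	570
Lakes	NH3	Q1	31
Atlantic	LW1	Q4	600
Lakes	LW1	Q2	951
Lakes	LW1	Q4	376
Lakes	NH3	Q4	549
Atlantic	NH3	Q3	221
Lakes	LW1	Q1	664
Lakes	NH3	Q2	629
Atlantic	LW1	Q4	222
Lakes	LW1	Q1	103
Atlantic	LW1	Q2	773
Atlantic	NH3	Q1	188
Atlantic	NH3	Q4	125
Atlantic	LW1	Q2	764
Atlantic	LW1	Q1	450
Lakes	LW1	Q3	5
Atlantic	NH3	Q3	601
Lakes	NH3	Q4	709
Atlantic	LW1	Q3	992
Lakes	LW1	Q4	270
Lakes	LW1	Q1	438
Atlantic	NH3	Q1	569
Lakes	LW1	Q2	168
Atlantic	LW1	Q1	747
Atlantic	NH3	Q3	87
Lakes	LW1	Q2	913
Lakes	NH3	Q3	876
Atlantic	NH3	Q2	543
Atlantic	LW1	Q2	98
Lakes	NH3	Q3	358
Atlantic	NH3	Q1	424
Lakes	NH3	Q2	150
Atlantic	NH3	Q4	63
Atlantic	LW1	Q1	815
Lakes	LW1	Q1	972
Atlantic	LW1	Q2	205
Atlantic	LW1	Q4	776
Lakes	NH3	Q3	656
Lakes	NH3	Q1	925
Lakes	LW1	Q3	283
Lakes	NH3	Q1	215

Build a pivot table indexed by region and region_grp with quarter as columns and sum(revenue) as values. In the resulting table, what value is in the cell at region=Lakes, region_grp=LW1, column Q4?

1764

Rows with region=Lakes, region_grp=LW1 and quarter=Q4: revenue values are 545, 573, 376, 270.
545 + 573 + 376 + 270 = 1764.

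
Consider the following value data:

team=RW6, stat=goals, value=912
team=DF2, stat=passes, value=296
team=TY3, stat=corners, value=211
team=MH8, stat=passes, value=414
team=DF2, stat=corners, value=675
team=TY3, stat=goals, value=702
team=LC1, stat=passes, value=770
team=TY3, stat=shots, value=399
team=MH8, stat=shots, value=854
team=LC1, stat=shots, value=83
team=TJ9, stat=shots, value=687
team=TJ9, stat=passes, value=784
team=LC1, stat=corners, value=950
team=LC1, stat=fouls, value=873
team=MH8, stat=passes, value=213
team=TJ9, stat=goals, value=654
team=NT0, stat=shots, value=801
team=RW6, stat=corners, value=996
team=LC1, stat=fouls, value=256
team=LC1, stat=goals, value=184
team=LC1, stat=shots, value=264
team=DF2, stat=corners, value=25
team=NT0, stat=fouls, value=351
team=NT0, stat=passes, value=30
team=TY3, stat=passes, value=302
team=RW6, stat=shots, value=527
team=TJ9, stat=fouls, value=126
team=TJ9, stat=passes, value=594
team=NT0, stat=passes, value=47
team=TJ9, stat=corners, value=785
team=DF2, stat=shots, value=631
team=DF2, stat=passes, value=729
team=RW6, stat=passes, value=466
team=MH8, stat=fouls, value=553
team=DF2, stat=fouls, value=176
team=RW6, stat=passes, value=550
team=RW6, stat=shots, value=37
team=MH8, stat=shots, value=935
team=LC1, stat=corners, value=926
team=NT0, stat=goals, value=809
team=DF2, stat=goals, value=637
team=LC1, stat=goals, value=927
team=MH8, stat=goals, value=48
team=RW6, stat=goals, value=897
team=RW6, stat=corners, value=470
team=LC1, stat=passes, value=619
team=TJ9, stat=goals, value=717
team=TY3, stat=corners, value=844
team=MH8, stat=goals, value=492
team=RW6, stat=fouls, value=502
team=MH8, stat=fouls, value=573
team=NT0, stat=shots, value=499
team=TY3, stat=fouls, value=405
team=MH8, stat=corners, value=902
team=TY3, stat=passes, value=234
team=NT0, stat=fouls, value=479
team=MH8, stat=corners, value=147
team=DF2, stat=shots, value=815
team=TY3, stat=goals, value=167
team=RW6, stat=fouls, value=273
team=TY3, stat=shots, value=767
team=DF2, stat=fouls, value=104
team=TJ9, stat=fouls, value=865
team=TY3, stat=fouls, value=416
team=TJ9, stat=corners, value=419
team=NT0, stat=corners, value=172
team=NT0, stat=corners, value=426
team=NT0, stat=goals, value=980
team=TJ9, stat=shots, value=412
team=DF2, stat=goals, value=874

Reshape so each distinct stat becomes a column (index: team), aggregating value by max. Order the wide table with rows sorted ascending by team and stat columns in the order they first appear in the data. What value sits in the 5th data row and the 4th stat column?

527

With rows sorted ascending by team, row 5 is team=RW6. stat columns in first-appearance order: goals, passes, corners, shots, fouls; column 4 is shots.
Long rows with team=RW6, stat=shots: max(527, 37) = 527.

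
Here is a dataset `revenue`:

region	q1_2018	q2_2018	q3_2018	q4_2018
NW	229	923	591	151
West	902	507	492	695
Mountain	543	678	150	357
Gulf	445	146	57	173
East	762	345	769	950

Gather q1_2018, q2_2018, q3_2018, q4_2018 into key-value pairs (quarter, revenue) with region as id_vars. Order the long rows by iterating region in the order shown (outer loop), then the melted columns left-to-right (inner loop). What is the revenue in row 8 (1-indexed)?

695

20 rows total (5 × 4). Row 8: index ⌊(8-1)/4⌋ = 1 into region → West; (8-1) mod 4 = 3 into the melted columns → q4_2018.
So row 8 is (West, q4_2018, 695); revenue = 695.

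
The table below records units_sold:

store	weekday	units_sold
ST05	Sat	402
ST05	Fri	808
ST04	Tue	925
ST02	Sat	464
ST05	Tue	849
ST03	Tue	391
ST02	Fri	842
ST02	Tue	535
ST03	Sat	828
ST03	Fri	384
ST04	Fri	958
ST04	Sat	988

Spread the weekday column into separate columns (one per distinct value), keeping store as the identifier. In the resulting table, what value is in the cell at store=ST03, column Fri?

Wide layout: rows indexed by store, columns are the 3 distinct weekday values (Sat, Fri, Tue).
Cell (store=ST03, weekday=Fri) draws from the long row where store=ST03 and weekday=Fri, which has units_sold=384.

384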